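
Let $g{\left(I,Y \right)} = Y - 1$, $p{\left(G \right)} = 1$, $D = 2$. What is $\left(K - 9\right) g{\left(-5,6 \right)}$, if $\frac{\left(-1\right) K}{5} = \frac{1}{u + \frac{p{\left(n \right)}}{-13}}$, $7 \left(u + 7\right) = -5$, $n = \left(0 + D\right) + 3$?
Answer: $- \frac{29630}{709} \approx -41.791$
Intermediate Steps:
$n = 5$ ($n = \left(0 + 2\right) + 3 = 2 + 3 = 5$)
$u = - \frac{54}{7}$ ($u = -7 + \frac{1}{7} \left(-5\right) = -7 - \frac{5}{7} = - \frac{54}{7} \approx -7.7143$)
$K = \frac{455}{709}$ ($K = - \frac{5}{- \frac{54}{7} + 1 \frac{1}{-13}} = - \frac{5}{- \frac{54}{7} + 1 \left(- \frac{1}{13}\right)} = - \frac{5}{- \frac{54}{7} - \frac{1}{13}} = - \frac{5}{- \frac{709}{91}} = \left(-5\right) \left(- \frac{91}{709}\right) = \frac{455}{709} \approx 0.64175$)
$g{\left(I,Y \right)} = -1 + Y$
$\left(K - 9\right) g{\left(-5,6 \right)} = \left(\frac{455}{709} - 9\right) \left(-1 + 6\right) = \left(- \frac{5926}{709}\right) 5 = - \frac{29630}{709}$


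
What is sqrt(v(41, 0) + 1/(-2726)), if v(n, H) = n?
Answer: sqrt(304671390)/2726 ≈ 6.4031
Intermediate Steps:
sqrt(v(41, 0) + 1/(-2726)) = sqrt(41 + 1/(-2726)) = sqrt(41 - 1/2726) = sqrt(111765/2726) = sqrt(304671390)/2726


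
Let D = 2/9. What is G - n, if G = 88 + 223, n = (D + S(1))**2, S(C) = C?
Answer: 25070/81 ≈ 309.51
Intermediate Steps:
D = 2/9 (D = 2*(1/9) = 2/9 ≈ 0.22222)
n = 121/81 (n = (2/9 + 1)**2 = (11/9)**2 = 121/81 ≈ 1.4938)
G = 311
G - n = 311 - 1*121/81 = 311 - 121/81 = 25070/81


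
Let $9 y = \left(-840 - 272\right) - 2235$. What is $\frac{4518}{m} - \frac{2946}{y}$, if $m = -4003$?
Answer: $\frac{91013796}{13398041} \approx 6.7931$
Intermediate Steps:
$y = - \frac{3347}{9}$ ($y = \frac{\left(-840 - 272\right) - 2235}{9} = \frac{-1112 - 2235}{9} = \frac{1}{9} \left(-3347\right) = - \frac{3347}{9} \approx -371.89$)
$\frac{4518}{m} - \frac{2946}{y} = \frac{4518}{-4003} - \frac{2946}{- \frac{3347}{9}} = 4518 \left(- \frac{1}{4003}\right) - - \frac{26514}{3347} = - \frac{4518}{4003} + \frac{26514}{3347} = \frac{91013796}{13398041}$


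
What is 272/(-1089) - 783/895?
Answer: -1096127/974655 ≈ -1.1246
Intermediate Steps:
272/(-1089) - 783/895 = 272*(-1/1089) - 783*1/895 = -272/1089 - 783/895 = -1096127/974655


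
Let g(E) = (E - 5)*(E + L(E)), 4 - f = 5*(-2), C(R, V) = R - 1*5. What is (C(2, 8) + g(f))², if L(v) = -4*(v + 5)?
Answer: 314721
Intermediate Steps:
C(R, V) = -5 + R (C(R, V) = R - 5 = -5 + R)
L(v) = -20 - 4*v (L(v) = -4*(5 + v) = -20 - 4*v)
f = 14 (f = 4 - 5*(-2) = 4 - 1*(-10) = 4 + 10 = 14)
g(E) = (-20 - 3*E)*(-5 + E) (g(E) = (E - 5)*(E + (-20 - 4*E)) = (-5 + E)*(-20 - 3*E) = (-20 - 3*E)*(-5 + E))
(C(2, 8) + g(f))² = ((-5 + 2) + (100 - 5*14 - 3*14²))² = (-3 + (100 - 70 - 3*196))² = (-3 + (100 - 70 - 588))² = (-3 - 558)² = (-561)² = 314721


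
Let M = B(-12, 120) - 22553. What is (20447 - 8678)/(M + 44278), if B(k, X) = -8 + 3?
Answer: 3923/7240 ≈ 0.54185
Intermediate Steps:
B(k, X) = -5
M = -22558 (M = -5 - 22553 = -22558)
(20447 - 8678)/(M + 44278) = (20447 - 8678)/(-22558 + 44278) = 11769/21720 = 11769*(1/21720) = 3923/7240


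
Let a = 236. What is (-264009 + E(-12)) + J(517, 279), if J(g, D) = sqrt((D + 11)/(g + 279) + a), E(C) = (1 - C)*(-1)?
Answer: -264022 + sqrt(37441054)/398 ≈ -2.6401e+5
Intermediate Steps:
E(C) = -1 + C
J(g, D) = sqrt(236 + (11 + D)/(279 + g)) (J(g, D) = sqrt((D + 11)/(g + 279) + 236) = sqrt((11 + D)/(279 + g) + 236) = sqrt(236 + (11 + D)/(279 + g)))
(-264009 + E(-12)) + J(517, 279) = (-264009 + (-1 - 12)) + sqrt((65855 + 279 + 236*517)/(279 + 517)) = (-264009 - 13) + sqrt((65855 + 279 + 122012)/796) = -264022 + sqrt((1/796)*188146) = -264022 + sqrt(94073/398) = -264022 + sqrt(37441054)/398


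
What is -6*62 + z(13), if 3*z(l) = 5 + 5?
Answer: -1106/3 ≈ -368.67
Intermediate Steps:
z(l) = 10/3 (z(l) = (5 + 5)/3 = (⅓)*10 = 10/3)
-6*62 + z(13) = -6*62 + 10/3 = -372 + 10/3 = -1106/3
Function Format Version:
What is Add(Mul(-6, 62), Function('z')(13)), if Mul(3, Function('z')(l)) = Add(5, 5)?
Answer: Rational(-1106, 3) ≈ -368.67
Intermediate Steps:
Function('z')(l) = Rational(10, 3) (Function('z')(l) = Mul(Rational(1, 3), Add(5, 5)) = Mul(Rational(1, 3), 10) = Rational(10, 3))
Add(Mul(-6, 62), Function('z')(13)) = Add(Mul(-6, 62), Rational(10, 3)) = Add(-372, Rational(10, 3)) = Rational(-1106, 3)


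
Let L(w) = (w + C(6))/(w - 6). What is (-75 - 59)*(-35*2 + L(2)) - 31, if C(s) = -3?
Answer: 18631/2 ≈ 9315.5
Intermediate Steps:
L(w) = (-3 + w)/(-6 + w) (L(w) = (w - 3)/(w - 6) = (-3 + w)/(-6 + w))
(-75 - 59)*(-35*2 + L(2)) - 31 = (-75 - 59)*(-35*2 + (-3 + 2)/(-6 + 2)) - 31 = -134*(-70 - 1/(-4)) - 31 = -134*(-70 - ¼*(-1)) - 31 = -134*(-70 + ¼) - 31 = -134*(-279/4) - 31 = 18693/2 - 31 = 18631/2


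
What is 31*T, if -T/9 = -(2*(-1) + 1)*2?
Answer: -558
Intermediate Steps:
T = -18 (T = -(-9)*(2*(-1) + 1)*2 = -(-9)*(-2 + 1)*2 = -(-9)*(-1*2) = -(-9)*(-2) = -9*2 = -18)
31*T = 31*(-18) = -558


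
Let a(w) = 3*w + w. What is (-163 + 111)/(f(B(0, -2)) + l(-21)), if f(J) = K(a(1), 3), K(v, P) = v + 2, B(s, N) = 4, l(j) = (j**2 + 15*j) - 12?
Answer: -13/30 ≈ -0.43333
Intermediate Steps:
l(j) = -12 + j**2 + 15*j
a(w) = 4*w
K(v, P) = 2 + v
f(J) = 6 (f(J) = 2 + 4*1 = 2 + 4 = 6)
(-163 + 111)/(f(B(0, -2)) + l(-21)) = (-163 + 111)/(6 + (-12 + (-21)**2 + 15*(-21))) = -52/(6 + (-12 + 441 - 315)) = -52/(6 + 114) = -52/120 = -52*1/120 = -13/30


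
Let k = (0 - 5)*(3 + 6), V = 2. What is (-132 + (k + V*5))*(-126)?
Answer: 21042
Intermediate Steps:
k = -45 (k = -5*9 = -45)
(-132 + (k + V*5))*(-126) = (-132 + (-45 + 2*5))*(-126) = (-132 + (-45 + 10))*(-126) = (-132 - 35)*(-126) = -167*(-126) = 21042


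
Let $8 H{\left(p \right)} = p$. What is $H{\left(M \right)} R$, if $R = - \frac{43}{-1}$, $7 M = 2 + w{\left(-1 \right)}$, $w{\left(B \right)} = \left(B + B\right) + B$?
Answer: $- \frac{43}{56} \approx -0.76786$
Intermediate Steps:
$w{\left(B \right)} = 3 B$ ($w{\left(B \right)} = 2 B + B = 3 B$)
$M = - \frac{1}{7}$ ($M = \frac{2 + 3 \left(-1\right)}{7} = \frac{2 - 3}{7} = \frac{1}{7} \left(-1\right) = - \frac{1}{7} \approx -0.14286$)
$H{\left(p \right)} = \frac{p}{8}$
$R = 43$ ($R = \left(-43\right) \left(-1\right) = 43$)
$H{\left(M \right)} R = \frac{1}{8} \left(- \frac{1}{7}\right) 43 = \left(- \frac{1}{56}\right) 43 = - \frac{43}{56}$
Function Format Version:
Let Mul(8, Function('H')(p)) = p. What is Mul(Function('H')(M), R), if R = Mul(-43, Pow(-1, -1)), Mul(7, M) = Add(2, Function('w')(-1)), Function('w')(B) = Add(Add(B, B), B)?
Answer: Rational(-43, 56) ≈ -0.76786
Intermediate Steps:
Function('w')(B) = Mul(3, B) (Function('w')(B) = Add(Mul(2, B), B) = Mul(3, B))
M = Rational(-1, 7) (M = Mul(Rational(1, 7), Add(2, Mul(3, -1))) = Mul(Rational(1, 7), Add(2, -3)) = Mul(Rational(1, 7), -1) = Rational(-1, 7) ≈ -0.14286)
Function('H')(p) = Mul(Rational(1, 8), p)
R = 43 (R = Mul(-43, -1) = 43)
Mul(Function('H')(M), R) = Mul(Mul(Rational(1, 8), Rational(-1, 7)), 43) = Mul(Rational(-1, 56), 43) = Rational(-43, 56)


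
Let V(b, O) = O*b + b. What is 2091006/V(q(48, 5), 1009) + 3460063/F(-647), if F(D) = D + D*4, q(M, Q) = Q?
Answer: -1070891374/1633675 ≈ -655.51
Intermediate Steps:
V(b, O) = b + O*b
F(D) = 5*D (F(D) = D + 4*D = 5*D)
2091006/V(q(48, 5), 1009) + 3460063/F(-647) = 2091006/((5*(1 + 1009))) + 3460063/((5*(-647))) = 2091006/((5*1010)) + 3460063/(-3235) = 2091006/5050 + 3460063*(-1/3235) = 2091006*(1/5050) - 3460063/3235 = 1045503/2525 - 3460063/3235 = -1070891374/1633675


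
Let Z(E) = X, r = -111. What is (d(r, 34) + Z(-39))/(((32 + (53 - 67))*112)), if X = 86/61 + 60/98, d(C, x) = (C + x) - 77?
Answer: -227131/3012912 ≈ -0.075386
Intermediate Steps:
d(C, x) = -77 + C + x
X = 6044/2989 (X = 86*(1/61) + 60*(1/98) = 86/61 + 30/49 = 6044/2989 ≈ 2.0221)
Z(E) = 6044/2989
(d(r, 34) + Z(-39))/(((32 + (53 - 67))*112)) = ((-77 - 111 + 34) + 6044/2989)/(((32 + (53 - 67))*112)) = (-154 + 6044/2989)/(((32 - 14)*112)) = -454262/(2989*(18*112)) = -454262/2989/2016 = -454262/2989*1/2016 = -227131/3012912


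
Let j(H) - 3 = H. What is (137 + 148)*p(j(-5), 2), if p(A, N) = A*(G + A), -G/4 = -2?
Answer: -3420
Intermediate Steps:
G = 8 (G = -4*(-2) = 8)
j(H) = 3 + H
p(A, N) = A*(8 + A)
(137 + 148)*p(j(-5), 2) = (137 + 148)*((3 - 5)*(8 + (3 - 5))) = 285*(-2*(8 - 2)) = 285*(-2*6) = 285*(-12) = -3420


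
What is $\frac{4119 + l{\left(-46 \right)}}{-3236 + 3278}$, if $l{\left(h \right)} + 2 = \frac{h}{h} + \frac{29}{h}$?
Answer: $\frac{9019}{92} \approx 98.033$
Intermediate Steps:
$l{\left(h \right)} = -1 + \frac{29}{h}$ ($l{\left(h \right)} = -2 + \left(\frac{h}{h} + \frac{29}{h}\right) = -2 + \left(1 + \frac{29}{h}\right) = -1 + \frac{29}{h}$)
$\frac{4119 + l{\left(-46 \right)}}{-3236 + 3278} = \frac{4119 + \frac{29 - -46}{-46}}{-3236 + 3278} = \frac{4119 - \frac{29 + 46}{46}}{42} = \left(4119 - \frac{75}{46}\right) \frac{1}{42} = \frac{189399}{46} \cdot \frac{1}{42} = \frac{9019}{92}$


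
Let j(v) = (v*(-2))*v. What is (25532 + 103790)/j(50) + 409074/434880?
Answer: -225809089/9060000 ≈ -24.924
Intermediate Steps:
j(v) = -2*v**2 (j(v) = (-2*v)*v = -2*v**2)
(25532 + 103790)/j(50) + 409074/434880 = (25532 + 103790)/((-2*50**2)) + 409074/434880 = 129322/((-2*2500)) + 409074*(1/434880) = 129322/(-5000) + 68179/72480 = 129322*(-1/5000) + 68179/72480 = -64661/2500 + 68179/72480 = -225809089/9060000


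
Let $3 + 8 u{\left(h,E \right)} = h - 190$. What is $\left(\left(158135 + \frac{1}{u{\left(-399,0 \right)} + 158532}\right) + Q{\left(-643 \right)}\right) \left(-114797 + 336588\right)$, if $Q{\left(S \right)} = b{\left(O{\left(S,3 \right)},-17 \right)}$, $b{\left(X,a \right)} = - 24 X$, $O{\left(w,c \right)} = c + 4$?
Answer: $\frac{5551680437722617}{158458} \approx 3.5036 \cdot 10^{10}$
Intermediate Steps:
$O{\left(w,c \right)} = 4 + c$
$u{\left(h,E \right)} = - \frac{193}{8} + \frac{h}{8}$ ($u{\left(h,E \right)} = - \frac{3}{8} + \frac{h - 190}{8} = - \frac{3}{8} + \frac{-190 + h}{8} = - \frac{3}{8} + \left(- \frac{95}{4} + \frac{h}{8}\right) = - \frac{193}{8} + \frac{h}{8}$)
$Q{\left(S \right)} = -168$ ($Q{\left(S \right)} = - 24 \left(4 + 3\right) = \left(-24\right) 7 = -168$)
$\left(\left(158135 + \frac{1}{u{\left(-399,0 \right)} + 158532}\right) + Q{\left(-643 \right)}\right) \left(-114797 + 336588\right) = \left(\left(158135 + \frac{1}{\left(- \frac{193}{8} + \frac{1}{8} \left(-399\right)\right) + 158532}\right) - 168\right) \left(-114797 + 336588\right) = \left(\left(158135 + \frac{1}{\left(- \frac{193}{8} - \frac{399}{8}\right) + 158532}\right) - 168\right) 221791 = \left(\left(158135 + \frac{1}{-74 + 158532}\right) - 168\right) 221791 = \left(\left(158135 + \frac{1}{158458}\right) - 168\right) 221791 = \left(\frac{25057755831}{158458} - 168\right) 221791 = \frac{25031134887}{158458} \cdot 221791 = \frac{5551680437722617}{158458}$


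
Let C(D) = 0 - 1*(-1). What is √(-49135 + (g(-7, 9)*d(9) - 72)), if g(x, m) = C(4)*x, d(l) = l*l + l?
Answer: I*√49837 ≈ 223.24*I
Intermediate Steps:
C(D) = 1 (C(D) = 0 + 1 = 1)
d(l) = l + l² (d(l) = l² + l = l + l²)
g(x, m) = x (g(x, m) = 1*x = x)
√(-49135 + (g(-7, 9)*d(9) - 72)) = √(-49135 + (-63*(1 + 9) - 72)) = √(-49135 + (-63*10 - 72)) = √(-49135 + (-7*90 - 72)) = √(-49135 + (-630 - 72)) = √(-49135 - 702) = √(-49837) = I*√49837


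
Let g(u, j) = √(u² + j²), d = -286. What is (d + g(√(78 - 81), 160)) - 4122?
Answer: -4408 + √25597 ≈ -4248.0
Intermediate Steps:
g(u, j) = √(j² + u²)
(d + g(√(78 - 81), 160)) - 4122 = (-286 + √(160² + (√(78 - 81))²)) - 4122 = (-286 + √(25600 + (√(-3))²)) - 4122 = (-286 + √(25600 + (I*√3)²)) - 4122 = (-286 + √(25600 - 3)) - 4122 = (-286 + √25597) - 4122 = -4408 + √25597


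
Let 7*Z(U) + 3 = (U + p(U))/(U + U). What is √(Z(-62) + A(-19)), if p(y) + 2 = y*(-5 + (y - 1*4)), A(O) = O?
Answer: I*√4600834/434 ≈ 4.9423*I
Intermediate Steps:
p(y) = -2 + y*(-9 + y) (p(y) = -2 + y*(-5 + (y - 1*4)) = -2 + y*(-5 + (y - 4)) = -2 + y*(-5 + (-4 + y)) = -2 + y*(-9 + y))
Z(U) = -3/7 + (-2 + U² - 8*U)/(14*U) (Z(U) = -3/7 + ((U + (-2 + U² - 9*U))/(U + U))/7 = -3/7 + ((-2 + U² - 8*U)/((2*U)))/7 = -3/7 + ((-2 + U² - 8*U)*(1/(2*U)))/7 = -3/7 + ((-2 + U² - 8*U)/(2*U))/7 = -3/7 + (-2 + U² - 8*U)/(14*U))
√(Z(-62) + A(-19)) = √((-1 - ⅐/(-62) + (1/14)*(-62)) - 19) = √((-1 - ⅐*(-1/62) - 31/7) - 19) = √((-1 + 1/434 - 31/7) - 19) = √(-2355/434 - 19) = √(-10601/434) = I*√4600834/434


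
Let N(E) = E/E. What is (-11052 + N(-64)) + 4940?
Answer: -6111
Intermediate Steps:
N(E) = 1
(-11052 + N(-64)) + 4940 = (-11052 + 1) + 4940 = -11051 + 4940 = -6111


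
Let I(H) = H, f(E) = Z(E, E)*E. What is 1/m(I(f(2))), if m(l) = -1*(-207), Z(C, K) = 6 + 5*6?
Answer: 1/207 ≈ 0.0048309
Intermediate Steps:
Z(C, K) = 36 (Z(C, K) = 6 + 30 = 36)
f(E) = 36*E
m(l) = 207
1/m(I(f(2))) = 1/207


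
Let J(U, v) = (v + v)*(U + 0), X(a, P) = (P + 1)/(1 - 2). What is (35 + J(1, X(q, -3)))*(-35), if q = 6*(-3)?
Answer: -1365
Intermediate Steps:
q = -18
X(a, P) = -1 - P (X(a, P) = (1 + P)/(-1) = (1 + P)*(-1) = -1 - P)
J(U, v) = 2*U*v (J(U, v) = (2*v)*U = 2*U*v)
(35 + J(1, X(q, -3)))*(-35) = (35 + 2*1*(-1 - 1*(-3)))*(-35) = (35 + 2*1*(-1 + 3))*(-35) = (35 + 2*1*2)*(-35) = (35 + 4)*(-35) = 39*(-35) = -1365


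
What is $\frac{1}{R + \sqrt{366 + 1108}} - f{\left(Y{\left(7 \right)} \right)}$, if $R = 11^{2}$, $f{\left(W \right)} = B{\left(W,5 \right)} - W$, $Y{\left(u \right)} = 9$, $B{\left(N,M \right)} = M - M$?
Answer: $\frac{10784}{1197} - \frac{\sqrt{1474}}{13167} \approx 9.0063$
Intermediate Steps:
$B{\left(N,M \right)} = 0$
$f{\left(W \right)} = - W$ ($f{\left(W \right)} = 0 - W = - W$)
$R = 121$
$\frac{1}{R + \sqrt{366 + 1108}} - f{\left(Y{\left(7 \right)} \right)} = \frac{1}{121 + \sqrt{366 + 1108}} - \left(-1\right) 9 = \frac{1}{121 + \sqrt{1474}} - -9 = \frac{1}{121 + \sqrt{1474}} + 9 = 9 + \frac{1}{121 + \sqrt{1474}}$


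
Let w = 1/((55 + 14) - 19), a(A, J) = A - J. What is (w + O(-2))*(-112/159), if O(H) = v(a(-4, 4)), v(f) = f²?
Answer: -59752/1325 ≈ -45.096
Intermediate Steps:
w = 1/50 (w = 1/(69 - 19) = 1/50 ≈ 0.020000)
O(H) = 64 (O(H) = (-4 - 1*4)² = (-4 - 4)² = (-8)² = 64)
(w + O(-2))*(-112/159) = (1/50 + 64)*(-112/159) = 3201*(-112*1/159)/50 = (3201/50)*(-112/159) = -59752/1325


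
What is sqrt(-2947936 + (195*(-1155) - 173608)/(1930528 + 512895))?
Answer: I*sqrt(17600110315323173903)/2443423 ≈ 1717.0*I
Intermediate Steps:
sqrt(-2947936 + (195*(-1155) - 173608)/(1930528 + 512895)) = sqrt(-2947936 + (-225225 - 173608)/2443423) = sqrt(-2947936 - 398833*1/2443423) = sqrt(-2947936 - 398833/2443423) = sqrt(-7203055023761/2443423) = I*sqrt(17600110315323173903)/2443423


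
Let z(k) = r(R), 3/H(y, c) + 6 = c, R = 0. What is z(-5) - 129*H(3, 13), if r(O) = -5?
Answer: -422/7 ≈ -60.286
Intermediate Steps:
H(y, c) = 3/(-6 + c)
z(k) = -5
z(-5) - 129*H(3, 13) = -5 - 387/(-6 + 13) = -5 - 387/7 = -422/7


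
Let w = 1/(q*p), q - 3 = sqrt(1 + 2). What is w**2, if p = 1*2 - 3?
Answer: (3 + sqrt(3))**(-2) ≈ 0.044658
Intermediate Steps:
p = -1 (p = 2 - 3 = -1)
q = 3 + sqrt(3) (q = 3 + sqrt(1 + 2) = 3 + sqrt(3) ≈ 4.7320)
w = 1/(-3 - sqrt(3)) (w = 1/((3 + sqrt(3))*(-1)) = 1/(-3 - sqrt(3)) ≈ -0.21132)
w**2 = (-1/2 + sqrt(3)/6)**2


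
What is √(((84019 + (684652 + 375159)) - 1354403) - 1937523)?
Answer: 16*I*√8391 ≈ 1465.6*I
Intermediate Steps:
√(((84019 + (684652 + 375159)) - 1354403) - 1937523) = √(((84019 + 1059811) - 1354403) - 1937523) = √((1143830 - 1354403) - 1937523) = √(-210573 - 1937523) = √(-2148096) = 16*I*√8391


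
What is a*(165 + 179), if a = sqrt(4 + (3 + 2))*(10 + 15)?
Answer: 25800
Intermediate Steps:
a = 75 (a = sqrt(4 + 5)*25 = sqrt(9)*25 = 3*25 = 75)
a*(165 + 179) = 75*(165 + 179) = 75*344 = 25800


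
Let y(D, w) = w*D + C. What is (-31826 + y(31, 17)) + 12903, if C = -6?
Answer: -18402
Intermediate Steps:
y(D, w) = -6 + D*w (y(D, w) = w*D - 6 = D*w - 6 = -6 + D*w)
(-31826 + y(31, 17)) + 12903 = (-31826 + (-6 + 31*17)) + 12903 = (-31826 + (-6 + 527)) + 12903 = (-31826 + 521) + 12903 = -31305 + 12903 = -18402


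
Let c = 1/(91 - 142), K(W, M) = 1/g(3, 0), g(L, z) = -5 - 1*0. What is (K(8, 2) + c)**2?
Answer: 3136/65025 ≈ 0.048228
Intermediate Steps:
g(L, z) = -5 (g(L, z) = -5 + 0 = -5)
K(W, M) = -1/5 (K(W, M) = 1/(-5) = -1/5)
c = -1/51 (c = 1/(-51) = -1/51 ≈ -0.019608)
(K(8, 2) + c)**2 = (-1/5 - 1/51)**2 = (-56/255)**2 = 3136/65025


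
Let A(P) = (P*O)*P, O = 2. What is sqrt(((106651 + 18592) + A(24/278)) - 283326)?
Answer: I*sqrt(3054321355)/139 ≈ 397.6*I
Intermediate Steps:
A(P) = 2*P**2 (A(P) = (P*2)*P = (2*P)*P = 2*P**2)
sqrt(((106651 + 18592) + A(24/278)) - 283326) = sqrt(((106651 + 18592) + 2*(24/278)**2) - 283326) = sqrt((125243 + 2*(24*(1/278))**2) - 283326) = sqrt((125243 + 2*(12/139)**2) - 283326) = sqrt((125243 + 2*(144/19321)) - 283326) = sqrt((125243 + 288/19321) - 283326) = sqrt(2419820291/19321 - 283326) = sqrt(-3054321355/19321) = I*sqrt(3054321355)/139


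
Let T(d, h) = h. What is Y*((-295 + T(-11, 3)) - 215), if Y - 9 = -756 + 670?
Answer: 39039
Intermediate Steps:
Y = -77 (Y = 9 + (-756 + 670) = 9 - 86 = -77)
Y*((-295 + T(-11, 3)) - 215) = -77*((-295 + 3) - 215) = -77*(-292 - 215) = -77*(-507) = 39039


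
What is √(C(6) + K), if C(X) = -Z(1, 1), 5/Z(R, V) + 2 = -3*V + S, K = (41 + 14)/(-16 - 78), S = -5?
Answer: 2*I*√47/47 ≈ 0.29173*I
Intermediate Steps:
K = -55/94 (K = 55/(-94) = 55*(-1/94) = -55/94 ≈ -0.58511)
Z(R, V) = 5/(-7 - 3*V) (Z(R, V) = 5/(-2 + (-3*V - 5)) = 5/(-2 + (-5 - 3*V)) = 5/(-7 - 3*V))
C(X) = ½ (C(X) = -(-5)/(7 + 3*1) = -(-5)/(7 + 3) = -(-5)/10 = -1*(-½) = ½)
√(C(6) + K) = √(½ - 55/94) = √(-4/47) = 2*I*√47/47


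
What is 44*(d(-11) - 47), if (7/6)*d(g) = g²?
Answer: 17468/7 ≈ 2495.4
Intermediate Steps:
d(g) = 6*g²/7
44*(d(-11) - 47) = 44*((6/7)*(-11)² - 47) = 44*((6/7)*121 - 47) = 44*(726/7 - 47) = 44*(397/7) = 17468/7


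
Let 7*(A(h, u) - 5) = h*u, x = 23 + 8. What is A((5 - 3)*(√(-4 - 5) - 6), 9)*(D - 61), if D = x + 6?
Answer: 1752/7 - 1296*I/7 ≈ 250.29 - 185.14*I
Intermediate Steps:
x = 31
D = 37 (D = 31 + 6 = 37)
A(h, u) = 5 + h*u/7 (A(h, u) = 5 + (h*u)/7 = 5 + h*u/7)
A((5 - 3)*(√(-4 - 5) - 6), 9)*(D - 61) = (5 + (⅐)*((5 - 3)*(√(-4 - 5) - 6))*9)*(37 - 61) = (5 + (⅐)*(2*(√(-9) - 6))*9)*(-24) = (5 + (⅐)*(2*(3*I - 6))*9)*(-24) = (5 + (⅐)*(2*(-6 + 3*I))*9)*(-24) = (5 + (⅐)*(-12 + 6*I)*9)*(-24) = (5 + (-108/7 + 54*I/7))*(-24) = (-73/7 + 54*I/7)*(-24) = 1752/7 - 1296*I/7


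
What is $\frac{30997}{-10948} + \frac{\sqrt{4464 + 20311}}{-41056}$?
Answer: $- \frac{30997}{10948} - \frac{5 \sqrt{991}}{41056} \approx -2.8351$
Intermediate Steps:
$\frac{30997}{-10948} + \frac{\sqrt{4464 + 20311}}{-41056} = 30997 \left(- \frac{1}{10948}\right) + \sqrt{24775} \left(- \frac{1}{41056}\right) = - \frac{30997}{10948} + 5 \sqrt{991} \left(- \frac{1}{41056}\right) = - \frac{30997}{10948} - \frac{5 \sqrt{991}}{41056}$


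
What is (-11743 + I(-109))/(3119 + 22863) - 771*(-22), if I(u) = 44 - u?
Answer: 220347547/12991 ≈ 16962.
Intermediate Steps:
(-11743 + I(-109))/(3119 + 22863) - 771*(-22) = (-11743 + (44 - 1*(-109)))/(3119 + 22863) - 771*(-22) = (-11743 + (44 + 109))/25982 + 16962 = (-11743 + 153)*(1/25982) + 16962 = -11590*1/25982 + 16962 = -5795/12991 + 16962 = 220347547/12991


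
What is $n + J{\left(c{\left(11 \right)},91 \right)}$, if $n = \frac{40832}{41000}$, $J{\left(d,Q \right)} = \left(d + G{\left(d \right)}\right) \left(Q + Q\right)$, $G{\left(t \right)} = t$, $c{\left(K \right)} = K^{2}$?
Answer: $\frac{225730604}{5125} \approx 44045.0$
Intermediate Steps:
$J{\left(d,Q \right)} = 4 Q d$ ($J{\left(d,Q \right)} = \left(d + d\right) \left(Q + Q\right) = 2 d 2 Q = 4 Q d$)
$n = \frac{5104}{5125}$ ($n = 40832 \cdot \frac{1}{41000} = \frac{5104}{5125} \approx 0.9959$)
$n + J{\left(c{\left(11 \right)},91 \right)} = \frac{5104}{5125} + 4 \cdot 91 \cdot 11^{2} = \frac{5104}{5125} + 4 \cdot 91 \cdot 121 = \frac{5104}{5125} + 44044 = \frac{225730604}{5125}$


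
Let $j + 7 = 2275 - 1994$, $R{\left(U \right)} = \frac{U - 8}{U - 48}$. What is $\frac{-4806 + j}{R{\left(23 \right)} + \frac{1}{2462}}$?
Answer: $\frac{5071720}{671} \approx 7558.5$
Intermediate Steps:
$R{\left(U \right)} = \frac{-8 + U}{-48 + U}$
$j = 274$ ($j = -7 + \left(2275 - 1994\right) = -7 + 281 = 274$)
$\frac{-4806 + j}{R{\left(23 \right)} + \frac{1}{2462}} = \frac{-4806 + 274}{\frac{-8 + 23}{-48 + 23} + \frac{1}{2462}} = - \frac{4532}{\frac{1}{-25} \cdot 15 + \frac{1}{2462}} = - \frac{4532}{\left(- \frac{1}{25}\right) 15 + \frac{1}{2462}} = - \frac{4532}{- \frac{3}{5} + \frac{1}{2462}} = - \frac{4532}{- \frac{7381}{12310}} = \left(-4532\right) \left(- \frac{12310}{7381}\right) = \frac{5071720}{671}$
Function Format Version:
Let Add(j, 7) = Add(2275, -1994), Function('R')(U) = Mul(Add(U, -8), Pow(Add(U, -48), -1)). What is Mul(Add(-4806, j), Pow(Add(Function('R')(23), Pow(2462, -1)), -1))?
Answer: Rational(5071720, 671) ≈ 7558.5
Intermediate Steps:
Function('R')(U) = Mul(Pow(Add(-48, U), -1), Add(-8, U)) (Function('R')(U) = Mul(Add(-8, U), Pow(Add(-48, U), -1)) = Mul(Pow(Add(-48, U), -1), Add(-8, U)))
j = 274 (j = Add(-7, Add(2275, -1994)) = Add(-7, 281) = 274)
Mul(Add(-4806, j), Pow(Add(Function('R')(23), Pow(2462, -1)), -1)) = Mul(Add(-4806, 274), Pow(Add(Mul(Pow(Add(-48, 23), -1), Add(-8, 23)), Pow(2462, -1)), -1)) = Mul(-4532, Pow(Add(Mul(Pow(-25, -1), 15), Rational(1, 2462)), -1)) = Mul(-4532, Pow(Add(Mul(Rational(-1, 25), 15), Rational(1, 2462)), -1)) = Mul(-4532, Pow(Add(Rational(-3, 5), Rational(1, 2462)), -1)) = Mul(-4532, Pow(Rational(-7381, 12310), -1)) = Mul(-4532, Rational(-12310, 7381)) = Rational(5071720, 671)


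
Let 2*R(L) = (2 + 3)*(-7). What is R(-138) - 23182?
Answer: -46399/2 ≈ -23200.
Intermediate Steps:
R(L) = -35/2 (R(L) = ((2 + 3)*(-7))/2 = (5*(-7))/2 = (1/2)*(-35) = -35/2)
R(-138) - 23182 = -35/2 - 23182 = -46399/2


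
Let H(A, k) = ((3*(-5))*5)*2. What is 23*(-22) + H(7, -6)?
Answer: -656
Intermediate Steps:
H(A, k) = -150 (H(A, k) = -15*5*2 = -75*2 = -150)
23*(-22) + H(7, -6) = 23*(-22) - 150 = -506 - 150 = -656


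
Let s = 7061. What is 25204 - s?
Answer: 18143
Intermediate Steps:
25204 - s = 25204 - 1*7061 = 25204 - 7061 = 18143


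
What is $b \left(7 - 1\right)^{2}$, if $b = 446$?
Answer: $16056$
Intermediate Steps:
$b \left(7 - 1\right)^{2} = 446 \left(7 - 1\right)^{2} = 446 \cdot 6^{2} = 446 \cdot 36 = 16056$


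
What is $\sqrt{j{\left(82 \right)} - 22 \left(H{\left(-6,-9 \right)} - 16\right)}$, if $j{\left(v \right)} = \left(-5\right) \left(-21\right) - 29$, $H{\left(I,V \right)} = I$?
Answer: $4 \sqrt{35} \approx 23.664$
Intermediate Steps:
$j{\left(v \right)} = 76$ ($j{\left(v \right)} = 105 - 29 = 76$)
$\sqrt{j{\left(82 \right)} - 22 \left(H{\left(-6,-9 \right)} - 16\right)} = \sqrt{76 - 22 \left(-6 - 16\right)} = \sqrt{76 - -484} = \sqrt{76 + 484} = \sqrt{560} = 4 \sqrt{35}$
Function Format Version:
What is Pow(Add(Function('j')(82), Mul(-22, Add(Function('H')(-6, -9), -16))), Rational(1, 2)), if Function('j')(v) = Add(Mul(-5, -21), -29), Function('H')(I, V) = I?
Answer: Mul(4, Pow(35, Rational(1, 2))) ≈ 23.664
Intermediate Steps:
Function('j')(v) = 76 (Function('j')(v) = Add(105, -29) = 76)
Pow(Add(Function('j')(82), Mul(-22, Add(Function('H')(-6, -9), -16))), Rational(1, 2)) = Pow(Add(76, Mul(-22, Add(-6, -16))), Rational(1, 2)) = Pow(Add(76, Mul(-22, -22)), Rational(1, 2)) = Pow(Add(76, 484), Rational(1, 2)) = Pow(560, Rational(1, 2)) = Mul(4, Pow(35, Rational(1, 2)))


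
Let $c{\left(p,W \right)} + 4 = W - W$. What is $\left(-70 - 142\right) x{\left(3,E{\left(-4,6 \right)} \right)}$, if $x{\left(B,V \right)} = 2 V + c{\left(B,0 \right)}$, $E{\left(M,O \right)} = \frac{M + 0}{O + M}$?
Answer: $1696$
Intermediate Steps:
$c{\left(p,W \right)} = -4$ ($c{\left(p,W \right)} = -4 + \left(W - W\right) = -4 + 0 = -4$)
$E{\left(M,O \right)} = \frac{M}{M + O}$
$x{\left(B,V \right)} = -4 + 2 V$ ($x{\left(B,V \right)} = 2 V - 4 = -4 + 2 V$)
$\left(-70 - 142\right) x{\left(3,E{\left(-4,6 \right)} \right)} = \left(-70 - 142\right) \left(-4 + 2 \left(- \frac{4}{-4 + 6}\right)\right) = - 212 \left(-4 + 2 \left(- \frac{4}{2}\right)\right) = - 212 \left(-4 + 2 \left(\left(-4\right) \frac{1}{2}\right)\right) = - 212 \left(-4 + 2 \left(-2\right)\right) = - 212 \left(-4 - 4\right) = \left(-212\right) \left(-8\right) = 1696$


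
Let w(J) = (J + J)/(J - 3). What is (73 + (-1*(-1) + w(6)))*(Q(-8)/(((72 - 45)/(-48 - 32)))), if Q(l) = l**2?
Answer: -133120/9 ≈ -14791.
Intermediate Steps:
w(J) = 2*J/(-3 + J) (w(J) = (2*J)/(-3 + J) = 2*J/(-3 + J))
(73 + (-1*(-1) + w(6)))*(Q(-8)/(((72 - 45)/(-48 - 32)))) = (73 + (-1*(-1) + 2*6/(-3 + 6)))*((-8)**2/(((72 - 45)/(-48 - 32)))) = (73 + (1 + 2*6/3))*(64/((27/(-80)))) = (73 + (1 + 2*6*(1/3)))*(64/((27*(-1/80)))) = (73 + (1 + 4))*(64/(-27/80)) = (73 + 5)*(64*(-80/27)) = 78*(-5120/27) = -133120/9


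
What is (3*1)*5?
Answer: 15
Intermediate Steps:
(3*1)*5 = 3*5 = 15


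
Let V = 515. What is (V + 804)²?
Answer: 1739761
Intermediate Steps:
(V + 804)² = (515 + 804)² = 1319² = 1739761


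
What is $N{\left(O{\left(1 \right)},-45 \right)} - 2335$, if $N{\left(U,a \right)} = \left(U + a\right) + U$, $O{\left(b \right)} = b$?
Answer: $-2378$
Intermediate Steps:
$N{\left(U,a \right)} = a + 2 U$
$N{\left(O{\left(1 \right)},-45 \right)} - 2335 = \left(-45 + 2 \cdot 1\right) - 2335 = \left(-45 + 2\right) - 2335 = -43 - 2335 = -2378$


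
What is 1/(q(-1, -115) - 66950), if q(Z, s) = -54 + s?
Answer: -1/67119 ≈ -1.4899e-5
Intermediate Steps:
1/(q(-1, -115) - 66950) = 1/((-54 - 115) - 66950) = 1/(-169 - 66950) = 1/(-67119) = -1/67119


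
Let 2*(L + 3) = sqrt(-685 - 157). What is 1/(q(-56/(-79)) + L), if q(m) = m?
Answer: -28598/2692983 - 6241*I*sqrt(842)/2692983 ≈ -0.010619 - 0.067248*I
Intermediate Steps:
L = -3 + I*sqrt(842)/2 (L = -3 + sqrt(-685 - 157)/2 = -3 + sqrt(-842)/2 = -3 + (I*sqrt(842))/2 = -3 + I*sqrt(842)/2 ≈ -3.0 + 14.509*I)
1/(q(-56/(-79)) + L) = 1/(-56/(-79) + (-3 + I*sqrt(842)/2)) = 1/(-56*(-1/79) + (-3 + I*sqrt(842)/2)) = 1/(56/79 + (-3 + I*sqrt(842)/2)) = 1/(-181/79 + I*sqrt(842)/2)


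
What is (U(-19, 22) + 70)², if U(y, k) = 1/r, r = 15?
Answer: 1104601/225 ≈ 4909.3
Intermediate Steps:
U(y, k) = 1/15
(U(-19, 22) + 70)² = (1/15 + 70)² = (1051/15)² = 1104601/225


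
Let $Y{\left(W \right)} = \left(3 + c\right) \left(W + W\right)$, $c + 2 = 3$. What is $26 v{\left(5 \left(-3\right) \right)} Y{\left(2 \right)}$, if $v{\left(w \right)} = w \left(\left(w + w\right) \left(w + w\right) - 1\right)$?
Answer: $-5609760$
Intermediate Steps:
$c = 1$ ($c = -2 + 3 = 1$)
$v{\left(w \right)} = w \left(-1 + 4 w^{2}\right)$ ($v{\left(w \right)} = w \left(2 w 2 w - 1\right) = w \left(4 w^{2} - 1\right) = w \left(-1 + 4 w^{2}\right)$)
$Y{\left(W \right)} = 8 W$ ($Y{\left(W \right)} = \left(3 + 1\right) \left(W + W\right) = 4 \cdot 2 W = 8 W$)
$26 v{\left(5 \left(-3\right) \right)} Y{\left(2 \right)} = 26 \left(- 5 \left(-3\right) + 4 \left(5 \left(-3\right)\right)^{3}\right) 8 \cdot 2 = 26 \left(\left(-1\right) \left(-15\right) + 4 \left(-15\right)^{3}\right) 16 = 26 \left(15 + 4 \left(-3375\right)\right) 16 = 26 \left(15 - 13500\right) 16 = 26 \left(-13485\right) 16 = \left(-350610\right) 16 = -5609760$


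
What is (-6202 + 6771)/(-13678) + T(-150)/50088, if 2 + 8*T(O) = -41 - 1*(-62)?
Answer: -113870347/2740414656 ≈ -0.041552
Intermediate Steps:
T(O) = 19/8 (T(O) = -1/4 + (-41 - 1*(-62))/8 = -1/4 + (-41 + 62)/8 = -1/4 + (1/8)*21 = -1/4 + 21/8 = 19/8)
(-6202 + 6771)/(-13678) + T(-150)/50088 = (-6202 + 6771)/(-13678) + (19/8)/50088 = 569*(-1/13678) + (19/8)*(1/50088) = -569/13678 + 19/400704 = -113870347/2740414656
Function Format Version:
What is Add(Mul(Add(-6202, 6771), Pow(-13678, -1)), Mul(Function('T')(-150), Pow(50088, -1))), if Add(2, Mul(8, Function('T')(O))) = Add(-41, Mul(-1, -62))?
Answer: Rational(-113870347, 2740414656) ≈ -0.041552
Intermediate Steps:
Function('T')(O) = Rational(19, 8) (Function('T')(O) = Add(Rational(-1, 4), Mul(Rational(1, 8), Add(-41, Mul(-1, -62)))) = Add(Rational(-1, 4), Mul(Rational(1, 8), Add(-41, 62))) = Add(Rational(-1, 4), Mul(Rational(1, 8), 21)) = Add(Rational(-1, 4), Rational(21, 8)) = Rational(19, 8))
Add(Mul(Add(-6202, 6771), Pow(-13678, -1)), Mul(Function('T')(-150), Pow(50088, -1))) = Add(Mul(Add(-6202, 6771), Pow(-13678, -1)), Mul(Rational(19, 8), Pow(50088, -1))) = Add(Mul(569, Rational(-1, 13678)), Mul(Rational(19, 8), Rational(1, 50088))) = Add(Rational(-569, 13678), Rational(19, 400704)) = Rational(-113870347, 2740414656)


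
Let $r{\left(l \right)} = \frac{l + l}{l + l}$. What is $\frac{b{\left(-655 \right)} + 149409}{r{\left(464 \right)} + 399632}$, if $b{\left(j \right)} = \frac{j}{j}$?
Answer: $\frac{149410}{399633} \approx 0.37387$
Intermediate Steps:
$r{\left(l \right)} = 1$ ($r{\left(l \right)} = \frac{2 l}{2 l} = 2 l \frac{1}{2 l} = 1$)
$b{\left(j \right)} = 1$
$\frac{b{\left(-655 \right)} + 149409}{r{\left(464 \right)} + 399632} = \frac{1 + 149409}{1 + 399632} = \frac{149410}{399633}$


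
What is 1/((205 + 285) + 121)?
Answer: 1/611 ≈ 0.0016367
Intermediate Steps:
1/((205 + 285) + 121) = 1/(490 + 121) = 1/611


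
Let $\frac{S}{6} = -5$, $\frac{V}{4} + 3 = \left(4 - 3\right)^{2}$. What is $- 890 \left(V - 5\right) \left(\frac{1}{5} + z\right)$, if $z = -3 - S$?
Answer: $314704$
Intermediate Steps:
$V = -8$ ($V = -12 + 4 \left(4 - 3\right)^{2} = -12 + 4 \cdot 1^{2} = -12 + 4 \cdot 1 = -12 + 4 = -8$)
$S = -30$ ($S = 6 \left(-5\right) = -30$)
$z = 27$ ($z = -3 - -30 = -3 + 30 = 27$)
$- 890 \left(V - 5\right) \left(\frac{1}{5} + z\right) = - 890 \left(-8 - 5\right) \left(\frac{1}{5} + 27\right) = - 890 \left(- 13 \left(\frac{1}{5} + 27\right)\right) = - 890 \left(\left(-13\right) \frac{136}{5}\right) = \left(-890\right) \left(- \frac{1768}{5}\right) = 314704$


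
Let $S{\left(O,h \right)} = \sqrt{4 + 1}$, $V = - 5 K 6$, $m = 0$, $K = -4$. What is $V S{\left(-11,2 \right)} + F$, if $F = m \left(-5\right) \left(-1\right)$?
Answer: $120 \sqrt{5} \approx 268.33$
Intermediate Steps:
$V = 120$ ($V = \left(-5\right) \left(-4\right) 6 = 20 \cdot 6 = 120$)
$F = 0$ ($F = 0 \left(-5\right) \left(-1\right) = 0 \left(-1\right) = 0$)
$S{\left(O,h \right)} = \sqrt{5}$
$V S{\left(-11,2 \right)} + F = 120 \sqrt{5} + 0 = 120 \sqrt{5}$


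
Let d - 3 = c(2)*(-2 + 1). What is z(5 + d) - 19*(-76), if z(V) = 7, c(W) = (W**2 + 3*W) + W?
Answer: 1451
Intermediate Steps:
c(W) = W**2 + 4*W
d = -9 (d = 3 + (2*(4 + 2))*(-2 + 1) = 3 + (2*6)*(-1) = 3 + 12*(-1) = 3 - 12 = -9)
z(5 + d) - 19*(-76) = 7 - 19*(-76) = 7 + 1444 = 1451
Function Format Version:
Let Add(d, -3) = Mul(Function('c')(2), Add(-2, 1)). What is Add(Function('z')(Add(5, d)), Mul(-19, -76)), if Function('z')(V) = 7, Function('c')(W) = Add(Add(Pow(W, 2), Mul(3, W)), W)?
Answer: 1451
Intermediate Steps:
Function('c')(W) = Add(Pow(W, 2), Mul(4, W))
d = -9 (d = Add(3, Mul(Mul(2, Add(4, 2)), Add(-2, 1))) = Add(3, Mul(Mul(2, 6), -1)) = Add(3, Mul(12, -1)) = Add(3, -12) = -9)
Add(Function('z')(Add(5, d)), Mul(-19, -76)) = Add(7, Mul(-19, -76)) = Add(7, 1444) = 1451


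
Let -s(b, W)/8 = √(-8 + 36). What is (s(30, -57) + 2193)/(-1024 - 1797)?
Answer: -2193/2821 + 16*√7/2821 ≈ -0.76238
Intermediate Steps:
s(b, W) = -16*√7 (s(b, W) = -8*√(-8 + 36) = -16*√7)
(s(30, -57) + 2193)/(-1024 - 1797) = (-16*√7 + 2193)/(-1024 - 1797) = (2193 - 16*√7)/(-2821) = (2193 - 16*√7)*(-1/2821) = -2193/2821 + 16*√7/2821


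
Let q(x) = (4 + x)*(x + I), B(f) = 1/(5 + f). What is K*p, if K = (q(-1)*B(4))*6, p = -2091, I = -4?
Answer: 20910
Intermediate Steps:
q(x) = (-4 + x)*(4 + x) (q(x) = (4 + x)*(x - 4) = (4 + x)*(-4 + x) = (-4 + x)*(4 + x))
K = -10 (K = ((-16 + (-1)**2)/(5 + 4))*6 = ((-16 + 1)/9)*6 = -15*1/9*6 = -5/3*6 = -10)
K*p = -10*(-2091) = 20910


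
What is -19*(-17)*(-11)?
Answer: -3553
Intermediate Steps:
-19*(-17)*(-11) = 323*(-11) = -3553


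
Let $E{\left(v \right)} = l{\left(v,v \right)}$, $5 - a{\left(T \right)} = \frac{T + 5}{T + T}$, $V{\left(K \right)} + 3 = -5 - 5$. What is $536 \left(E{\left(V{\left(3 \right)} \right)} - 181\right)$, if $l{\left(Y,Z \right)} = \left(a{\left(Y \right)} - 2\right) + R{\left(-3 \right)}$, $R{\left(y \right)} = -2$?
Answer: $- \frac{1256384}{13} \approx -96645.0$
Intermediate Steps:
$V{\left(K \right)} = -13$ ($V{\left(K \right)} = -3 - 10 = -13$)
$a{\left(T \right)} = 5 - \frac{5 + T}{2 T}$ ($a{\left(T \right)} = 5 - \frac{T + 5}{T + T} = 5 - \frac{5 + T}{2 T}$)
$l{\left(Y,Z \right)} = -4 + \frac{-5 + 9 Y}{2 Y}$ ($l{\left(Y,Z \right)} = \left(\frac{-5 + 9 Y}{2 Y} - 2\right) - 2 = \left(-2 + \frac{-5 + 9 Y}{2 Y}\right) - 2 = -4 + \frac{-5 + 9 Y}{2 Y}$)
$E{\left(v \right)} = \frac{-5 + v}{2 v}$
$536 \left(E{\left(V{\left(3 \right)} \right)} - 181\right) = 536 \left(\frac{-5 - 13}{2 \left(-13\right)} - 181\right) = 536 \left(\frac{1}{2} \left(- \frac{1}{13}\right) \left(-18\right) - 181\right) = 536 \left(\frac{9}{13} - 181\right) = 536 \left(- \frac{2344}{13}\right) = - \frac{1256384}{13}$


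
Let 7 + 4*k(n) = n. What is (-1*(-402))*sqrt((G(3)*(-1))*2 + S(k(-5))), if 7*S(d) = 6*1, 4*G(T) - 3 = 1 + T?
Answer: 201*I*sqrt(518)/7 ≈ 653.53*I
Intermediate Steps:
G(T) = 1 + T/4 (G(T) = 3/4 + (1 + T)/4 = 3/4 + (1/4 + T/4) = 1 + T/4)
k(n) = -7/4 + n/4
S(d) = 6/7 (S(d) = (6*1)/7 = (1/7)*6 = 6/7)
(-1*(-402))*sqrt((G(3)*(-1))*2 + S(k(-5))) = (-1*(-402))*sqrt(((1 + (1/4)*3)*(-1))*2 + 6/7) = 402*sqrt(((1 + 3/4)*(-1))*2 + 6/7) = 402*sqrt(((7/4)*(-1))*2 + 6/7) = 402*sqrt(-7/4*2 + 6/7) = 402*sqrt(-7/2 + 6/7) = 402*sqrt(-37/14) = 402*(I*sqrt(518)/14) = 201*I*sqrt(518)/7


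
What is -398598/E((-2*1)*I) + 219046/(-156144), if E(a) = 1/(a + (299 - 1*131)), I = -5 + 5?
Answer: -5228049742931/78072 ≈ -6.6964e+7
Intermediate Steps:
I = 0
E(a) = 1/(168 + a) (E(a) = 1/(a + (299 - 131)) = 1/(a + 168) = 1/(168 + a))
-398598/E((-2*1)*I) + 219046/(-156144) = -398598/(1/(168 - 2*1*0)) + 219046/(-156144) = -398598/(1/(168 - 2*0)) + 219046*(-1/156144) = -398598/(1/(168 + 0)) - 109523/78072 = -398598/(1/168) - 109523/78072 = -398598/1/168 - 109523/78072 = -398598*168 - 109523/78072 = -66964464 - 109523/78072 = -5228049742931/78072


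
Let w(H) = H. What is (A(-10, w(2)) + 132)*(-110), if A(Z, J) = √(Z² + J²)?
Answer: -14520 - 220*√26 ≈ -15642.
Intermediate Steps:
A(Z, J) = √(J² + Z²)
(A(-10, w(2)) + 132)*(-110) = (√(2² + (-10)²) + 132)*(-110) = (√(4 + 100) + 132)*(-110) = (√104 + 132)*(-110) = (2*√26 + 132)*(-110) = (132 + 2*√26)*(-110) = -14520 - 220*√26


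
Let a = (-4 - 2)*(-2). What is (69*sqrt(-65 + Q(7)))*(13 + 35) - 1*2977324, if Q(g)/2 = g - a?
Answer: -2977324 + 16560*I*sqrt(3) ≈ -2.9773e+6 + 28683.0*I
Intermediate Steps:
a = 12 (a = -6*(-2) = 12)
Q(g) = -24 + 2*g (Q(g) = 2*(g - 1*12) = 2*(g - 12) = 2*(-12 + g) = -24 + 2*g)
(69*sqrt(-65 + Q(7)))*(13 + 35) - 1*2977324 = (69*sqrt(-65 + (-24 + 2*7)))*(13 + 35) - 1*2977324 = (69*sqrt(-65 + (-24 + 14)))*48 - 2977324 = (69*sqrt(-65 - 10))*48 - 2977324 = (69*sqrt(-75))*48 - 2977324 = (69*(5*I*sqrt(3)))*48 - 2977324 = (345*I*sqrt(3))*48 - 2977324 = 16560*I*sqrt(3) - 2977324 = -2977324 + 16560*I*sqrt(3)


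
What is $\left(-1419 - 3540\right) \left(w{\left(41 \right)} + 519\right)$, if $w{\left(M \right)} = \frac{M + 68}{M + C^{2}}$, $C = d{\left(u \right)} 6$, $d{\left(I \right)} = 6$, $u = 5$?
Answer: $- \frac{3441605508}{1337} \approx -2.5741 \cdot 10^{6}$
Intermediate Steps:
$C = 36$ ($C = 6 \cdot 6 = 36$)
$w{\left(M \right)} = \frac{68 + M}{1296 + M}$ ($w{\left(M \right)} = \frac{M + 68}{M + 36^{2}} = \frac{68 + M}{M + 1296} = \frac{68 + M}{1296 + M}$)
$\left(-1419 - 3540\right) \left(w{\left(41 \right)} + 519\right) = \left(-1419 - 3540\right) \left(\frac{68 + 41}{1296 + 41} + 519\right) = - 4959 \left(\frac{1}{1337} \cdot 109 + 519\right) = - 4959 \left(\frac{109}{1337} + 519\right) = \left(-4959\right) \frac{694012}{1337} = - \frac{3441605508}{1337}$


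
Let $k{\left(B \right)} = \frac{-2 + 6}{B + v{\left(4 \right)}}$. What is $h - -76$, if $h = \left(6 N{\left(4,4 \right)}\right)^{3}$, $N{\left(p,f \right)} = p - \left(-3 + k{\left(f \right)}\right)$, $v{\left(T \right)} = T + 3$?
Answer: $\frac{84128828}{1331} \approx 63207.0$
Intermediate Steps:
$v{\left(T \right)} = 3 + T$
$k{\left(B \right)} = \frac{4}{7 + B}$ ($k{\left(B \right)} = \frac{-2 + 6}{B + \left(3 + 4\right)} = \frac{4}{B + 7} = \frac{4}{7 + B}$)
$N{\left(p,f \right)} = 3 + p - \frac{4}{7 + f}$ ($N{\left(p,f \right)} = p + \left(3 - \frac{4}{7 + f}\right) = 3 + p - \frac{4}{7 + f}$)
$h = \frac{84027672}{1331}$ ($h = \left(6 \frac{-4 + \left(3 + 4\right) \left(7 + 4\right)}{7 + 4}\right)^{3} = \left(6 \frac{-4 + 7 \cdot 11}{11}\right)^{3} = \left(6 \frac{-4 + 77}{11}\right)^{3} = \left(6 \cdot \frac{1}{11} \cdot 73\right)^{3} = \left(6 \cdot \frac{73}{11}\right)^{3} = \left(\frac{438}{11}\right)^{3} = \frac{84027672}{1331} \approx 63131.0$)
$h - -76 = \frac{84027672}{1331} - -76 = \frac{84027672}{1331} + \left(-2044 + 2120\right) = \frac{84027672}{1331} + 76 = \frac{84128828}{1331}$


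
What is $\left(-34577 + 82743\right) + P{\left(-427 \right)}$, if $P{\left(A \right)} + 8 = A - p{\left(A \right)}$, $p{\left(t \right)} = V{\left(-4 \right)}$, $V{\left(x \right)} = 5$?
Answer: $47726$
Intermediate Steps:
$p{\left(t \right)} = 5$
$P{\left(A \right)} = -13 + A$ ($P{\left(A \right)} = -8 + \left(A - 5\right) = -8 + \left(-5 + A\right) = -13 + A$)
$\left(-34577 + 82743\right) + P{\left(-427 \right)} = \left(-34577 + 82743\right) - 440 = 48166 - 440 = 47726$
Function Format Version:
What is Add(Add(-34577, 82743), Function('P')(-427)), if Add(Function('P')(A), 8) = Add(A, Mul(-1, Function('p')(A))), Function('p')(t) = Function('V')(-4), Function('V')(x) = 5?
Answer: 47726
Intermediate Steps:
Function('p')(t) = 5
Function('P')(A) = Add(-13, A) (Function('P')(A) = Add(-8, Add(A, Mul(-1, 5))) = Add(-8, Add(A, -5)) = Add(-8, Add(-5, A)) = Add(-13, A))
Add(Add(-34577, 82743), Function('P')(-427)) = Add(Add(-34577, 82743), Add(-13, -427)) = Add(48166, -440) = 47726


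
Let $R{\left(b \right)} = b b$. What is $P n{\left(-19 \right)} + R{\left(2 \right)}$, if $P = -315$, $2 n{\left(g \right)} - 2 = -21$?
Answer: $\frac{5993}{2} \approx 2996.5$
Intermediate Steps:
$R{\left(b \right)} = b^{2}$
$n{\left(g \right)} = - \frac{19}{2}$ ($n{\left(g \right)} = 1 + \frac{1}{2} \left(-21\right) = 1 - \frac{21}{2} = - \frac{19}{2}$)
$P n{\left(-19 \right)} + R{\left(2 \right)} = \left(-315\right) \left(- \frac{19}{2}\right) + 2^{2} = \frac{5985}{2} + 4 = \frac{5993}{2}$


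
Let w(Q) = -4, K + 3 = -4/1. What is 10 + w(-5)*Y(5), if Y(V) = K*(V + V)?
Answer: 290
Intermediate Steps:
K = -7 (K = -3 - 4/1 = -3 - 4*1 = -3 - 4 = -7)
Y(V) = -14*V (Y(V) = -7*(V + V) = -14*V)
10 + w(-5)*Y(5) = 10 - (-56)*5 = 10 - 4*(-70) = 10 + 280 = 290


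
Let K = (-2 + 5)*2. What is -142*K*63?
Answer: -53676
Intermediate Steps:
K = 6 (K = 3*2 = 6)
-142*K*63 = -142*6*63 = -852*63 = -53676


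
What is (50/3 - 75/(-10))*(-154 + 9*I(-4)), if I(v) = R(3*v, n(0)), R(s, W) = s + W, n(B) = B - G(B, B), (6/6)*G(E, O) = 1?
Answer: -39295/6 ≈ -6549.2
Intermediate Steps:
G(E, O) = 1
n(B) = -1 + B (n(B) = B - 1*1 = B - 1 = -1 + B)
R(s, W) = W + s
I(v) = -1 + 3*v (I(v) = (-1 + 0) + 3*v = -1 + 3*v)
(50/3 - 75/(-10))*(-154 + 9*I(-4)) = (50/3 - 75/(-10))*(-154 + 9*(-1 + 3*(-4))) = (50*(1/3) - 75*(-1/10))*(-154 + 9*(-1 - 12)) = (50/3 + 15/2)*(-154 + 9*(-13)) = 145*(-154 - 117)/6 = (145/6)*(-271) = -39295/6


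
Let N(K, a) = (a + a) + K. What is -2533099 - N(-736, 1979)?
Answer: -2536321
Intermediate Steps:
N(K, a) = K + 2*a (N(K, a) = 2*a + K = K + 2*a)
-2533099 - N(-736, 1979) = -2533099 - (-736 + 2*1979) = -2533099 - (-736 + 3958) = -2533099 - 1*3222 = -2533099 - 3222 = -2536321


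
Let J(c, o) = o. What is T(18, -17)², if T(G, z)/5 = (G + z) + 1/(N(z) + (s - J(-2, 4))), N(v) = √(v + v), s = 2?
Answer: 25*(-33*I + 2*√34)/(2*(-15*I + 2*√34)) ≈ 21.849 - 7.2685*I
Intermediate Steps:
N(v) = √2*√v (N(v) = √(2*v) = √2*√v)
T(G, z) = 5*G + 5*z + 5/(-2 + √2*√z) (T(G, z) = 5*((G + z) + 1/(√2*√z + (2 - 1*4))) = 5*((G + z) + 1/(√2*√z + (2 - 4))) = 5*((G + z) + 1/(√2*√z - 2)) = 5*((G + z) + 1/(-2 + √2*√z)) = 5*(G + z + 1/(-2 + √2*√z)) = 5*G + 5*z + 5/(-2 + √2*√z))
T(18, -17)² = (5*(1 - 2*18 - 2*(-17) + √2*(-17)^(3/2) + 18*√2*√(-17))/(-2 + √2*√(-17)))² = (5*(1 - 36 + 34 + √2*(-17*I*√17) + 18*√2*(I*√17))/(-2 + √2*(I*√17)))² = (5*(1 - 36 + 34 - 17*I*√34 + 18*I*√34)/(-2 + I*√34))² = (5*(-1 + I*√34)/(-2 + I*√34))² = 25*(-1 + I*√34)²/(-2 + I*√34)²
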